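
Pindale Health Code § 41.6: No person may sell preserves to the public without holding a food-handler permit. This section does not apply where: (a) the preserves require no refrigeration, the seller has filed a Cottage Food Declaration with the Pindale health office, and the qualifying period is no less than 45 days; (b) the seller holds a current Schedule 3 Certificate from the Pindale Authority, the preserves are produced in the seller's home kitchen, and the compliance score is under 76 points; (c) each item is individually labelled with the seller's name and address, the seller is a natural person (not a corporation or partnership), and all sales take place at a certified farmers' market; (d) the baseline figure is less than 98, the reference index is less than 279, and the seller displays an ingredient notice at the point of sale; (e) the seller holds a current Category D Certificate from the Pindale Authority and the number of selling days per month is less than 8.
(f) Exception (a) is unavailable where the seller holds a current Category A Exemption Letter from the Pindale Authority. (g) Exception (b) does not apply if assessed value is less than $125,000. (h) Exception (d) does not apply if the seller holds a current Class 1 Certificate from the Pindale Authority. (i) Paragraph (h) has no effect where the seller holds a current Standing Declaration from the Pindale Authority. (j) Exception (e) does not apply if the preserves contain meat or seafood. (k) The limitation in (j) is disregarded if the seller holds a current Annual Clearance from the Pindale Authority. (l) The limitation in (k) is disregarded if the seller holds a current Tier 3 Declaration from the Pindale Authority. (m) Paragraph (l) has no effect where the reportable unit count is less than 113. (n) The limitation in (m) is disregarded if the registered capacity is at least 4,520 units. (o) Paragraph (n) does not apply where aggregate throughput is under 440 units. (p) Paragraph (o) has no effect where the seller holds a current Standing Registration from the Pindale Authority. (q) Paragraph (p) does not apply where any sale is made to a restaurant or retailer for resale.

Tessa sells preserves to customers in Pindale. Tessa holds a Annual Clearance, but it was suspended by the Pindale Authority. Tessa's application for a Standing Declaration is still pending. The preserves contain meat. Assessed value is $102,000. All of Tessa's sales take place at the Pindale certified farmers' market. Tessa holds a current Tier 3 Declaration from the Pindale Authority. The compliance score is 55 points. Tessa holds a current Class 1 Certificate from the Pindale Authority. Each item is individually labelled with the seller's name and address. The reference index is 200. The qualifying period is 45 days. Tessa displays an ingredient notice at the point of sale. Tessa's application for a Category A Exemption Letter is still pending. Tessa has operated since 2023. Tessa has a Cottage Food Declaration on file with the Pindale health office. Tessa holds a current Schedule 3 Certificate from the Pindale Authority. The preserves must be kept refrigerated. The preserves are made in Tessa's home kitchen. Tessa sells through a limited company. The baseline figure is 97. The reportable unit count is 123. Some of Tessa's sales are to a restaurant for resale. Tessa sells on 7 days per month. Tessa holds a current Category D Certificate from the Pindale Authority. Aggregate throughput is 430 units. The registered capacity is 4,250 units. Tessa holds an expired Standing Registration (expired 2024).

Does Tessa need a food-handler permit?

Yes — Tessa must hold a food-handler permit.

Exception (a) does not apply: the preserves require refrigeration.
Exception (b)'s conditions are all satisfied: a current Schedule 3 Certificate is held; the preserves are home-kitchen produced; the compliance score is 55 points, under the 76 points limit. However, paragraph (g) must be considered: (g) operates against (b): assessed value is $102,000, less than the $125,000 limit. So (b) is unavailable.
Exception (c) fails — the seller operates through a limited company.
Exception (d) is satisfied on its face — the baseline figure is 97, less than the 98 limit; the reference index is 200, less than the 279 limit; an ingredient notice is displayed. But applying paragraphs (h)–(i): (h) operates against (d): a current Class 1 Certificate is held. (i), which would lift (h), is not engaged — no current Standing Declaration is held. So (d) is unavailable.
Exception (e) is satisfied on its face — a current Category D Certificate is held; the number of selling days per month is 7, less than the 8 limit. Turning to paragraphs (j)–(q): (j) is engaged — the preserves contain meat. (k) is not engaged (there is no Annual Clearance in force), so (j) stands. Exception (e) does not apply.
No exception displaces § 41.6.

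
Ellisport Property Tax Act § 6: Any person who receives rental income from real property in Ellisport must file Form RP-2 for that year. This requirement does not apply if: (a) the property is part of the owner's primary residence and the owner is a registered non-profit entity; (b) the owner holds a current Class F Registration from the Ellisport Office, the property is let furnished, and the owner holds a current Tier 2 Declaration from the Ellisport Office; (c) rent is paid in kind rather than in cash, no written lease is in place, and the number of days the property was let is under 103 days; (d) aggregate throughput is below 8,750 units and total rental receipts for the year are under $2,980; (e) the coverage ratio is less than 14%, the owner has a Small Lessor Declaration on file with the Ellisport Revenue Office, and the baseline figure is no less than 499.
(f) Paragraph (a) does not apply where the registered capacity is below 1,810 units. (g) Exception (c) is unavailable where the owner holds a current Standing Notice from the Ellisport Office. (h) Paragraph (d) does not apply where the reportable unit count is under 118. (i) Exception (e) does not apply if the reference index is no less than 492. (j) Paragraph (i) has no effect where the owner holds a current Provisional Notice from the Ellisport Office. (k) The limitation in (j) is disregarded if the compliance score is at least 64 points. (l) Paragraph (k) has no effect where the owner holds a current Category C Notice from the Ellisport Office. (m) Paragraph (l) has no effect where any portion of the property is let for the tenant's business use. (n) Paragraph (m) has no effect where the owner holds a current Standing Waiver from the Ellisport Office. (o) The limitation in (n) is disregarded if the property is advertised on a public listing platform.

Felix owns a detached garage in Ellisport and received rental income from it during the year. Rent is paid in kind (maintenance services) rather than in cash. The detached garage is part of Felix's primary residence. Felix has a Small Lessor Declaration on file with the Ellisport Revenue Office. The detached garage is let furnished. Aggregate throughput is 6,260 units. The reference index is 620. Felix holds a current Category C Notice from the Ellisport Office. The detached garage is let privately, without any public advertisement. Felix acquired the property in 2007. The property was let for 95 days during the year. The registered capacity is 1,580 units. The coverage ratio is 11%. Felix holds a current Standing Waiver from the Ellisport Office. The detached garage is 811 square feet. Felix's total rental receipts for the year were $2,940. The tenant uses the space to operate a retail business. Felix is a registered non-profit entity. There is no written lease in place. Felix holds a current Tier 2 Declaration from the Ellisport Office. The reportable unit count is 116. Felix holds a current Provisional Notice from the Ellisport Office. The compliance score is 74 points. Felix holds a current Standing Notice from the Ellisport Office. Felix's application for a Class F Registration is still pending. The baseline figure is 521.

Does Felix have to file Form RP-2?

No — exception (e) applies; Felix is not required to file Form RP-2.

Exception (a) is satisfied on its face — the detached garage is part of the primary residence; Felix is a registered non-profit. But: (f) operates against (a): the registered capacity is 1,580 units, below the 1,810 units limit. Exception (a) does not apply.
Exception (b) fails — there is no Class F Registration in force.
Exception (c) is satisfied on its face — rent is paid in kind; there is no written lease; the number of days the property was let is 95 days, under the 103 days limit. But: (g) operates against (c): a current Standing Notice is held. So (c) is unavailable.
All of (d)'s requirements are met (aggregate throughput is 6,260 units, below the 8,750 units limit; total rental receipts for the year are $2,940, under the $2,980 limit). However, paragraph (h) must be considered: (h) operates against (d): the reportable unit count is 116, under the 118 limit. Exception (d) does not apply.
Exception (e): the coverage ratio is 11%, less than the 14% limit; a Small Lessor Declaration is on file; the baseline figure is 521, meeting the 499 threshold — every condition holds. Considering the limiting provisions: (i) is triggered (the reference index is 620, meeting the 492 threshold), but is set aside by (j): (j) applies — a current Provisional Notice is held. (k) is engaged (the compliance score is 74 points, meeting the 64 points threshold), but is overridden by (l): (l) operates against (k): a current Category C Notice is held. (m) is triggered (the space is let for business use), but is displaced by (n): (n) operates — a current Standing Waiver is held. (o) does not operate here (the property is let privately without advertisement), so (n) stands. (e) remains available.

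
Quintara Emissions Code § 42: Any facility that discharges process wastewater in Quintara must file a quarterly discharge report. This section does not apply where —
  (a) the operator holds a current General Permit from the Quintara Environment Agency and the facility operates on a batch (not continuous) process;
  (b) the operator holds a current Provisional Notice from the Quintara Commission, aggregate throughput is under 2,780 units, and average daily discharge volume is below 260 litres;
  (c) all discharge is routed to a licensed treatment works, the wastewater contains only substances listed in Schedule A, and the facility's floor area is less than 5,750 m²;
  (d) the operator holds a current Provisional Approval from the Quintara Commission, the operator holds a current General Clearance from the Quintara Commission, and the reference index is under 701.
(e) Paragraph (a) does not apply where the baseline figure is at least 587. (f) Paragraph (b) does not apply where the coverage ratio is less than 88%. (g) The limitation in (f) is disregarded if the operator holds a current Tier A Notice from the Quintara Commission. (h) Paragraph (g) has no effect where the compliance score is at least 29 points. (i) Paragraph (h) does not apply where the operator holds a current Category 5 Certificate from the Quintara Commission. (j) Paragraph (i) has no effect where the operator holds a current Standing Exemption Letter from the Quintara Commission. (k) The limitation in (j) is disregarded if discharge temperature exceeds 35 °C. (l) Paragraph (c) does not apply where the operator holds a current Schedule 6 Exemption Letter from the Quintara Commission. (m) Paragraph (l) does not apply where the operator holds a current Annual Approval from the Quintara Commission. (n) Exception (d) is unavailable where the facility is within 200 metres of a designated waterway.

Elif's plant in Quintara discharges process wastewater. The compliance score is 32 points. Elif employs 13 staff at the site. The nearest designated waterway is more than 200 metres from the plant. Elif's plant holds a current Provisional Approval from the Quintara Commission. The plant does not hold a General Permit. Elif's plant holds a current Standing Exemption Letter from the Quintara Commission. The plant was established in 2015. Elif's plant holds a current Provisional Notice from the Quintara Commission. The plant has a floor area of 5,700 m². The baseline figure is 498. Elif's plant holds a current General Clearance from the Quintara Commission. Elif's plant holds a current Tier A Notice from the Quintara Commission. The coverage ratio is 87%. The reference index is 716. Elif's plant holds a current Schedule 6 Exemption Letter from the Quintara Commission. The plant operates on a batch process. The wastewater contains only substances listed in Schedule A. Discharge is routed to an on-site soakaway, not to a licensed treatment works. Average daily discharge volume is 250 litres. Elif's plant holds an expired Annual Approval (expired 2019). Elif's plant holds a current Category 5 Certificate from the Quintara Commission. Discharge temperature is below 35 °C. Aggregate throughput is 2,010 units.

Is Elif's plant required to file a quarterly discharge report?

Yes — Elif's plant must file a quarterly discharge report.

Exception (a) fails — no General Permit is held.
Exception (b)'s conditions are all satisfied: a current Provisional Notice is held; aggregate throughput is 2,010 units, under the 2,780 units limit; average daily discharge volume is 250 litres, below the 260 litres limit. But: (f) operates — the coverage ratio is 87%, less than the 88% limit. (g) is engaged (a current Tier A Notice is held), but is overridden by (h): (h) operates against (g): the compliance score is 32 points, meeting the 29 points threshold. (i) operates (a current Category 5 Certificate is held), but is displaced by (j): (j) operates — a current Standing Exemption Letter is held. (k) does not operate here (discharge temperature is below 35 °C), so (j) stands. Exception (b) does not apply.
Exception (c) requires that all discharge is routed to a licensed treatment works; but discharge is not routed to a licensed treatment works, so (c) is unavailable.
Exception (d) fails — the reference index is 716, not under 701.
No exception is made out. Elif's plant falls within the general rule.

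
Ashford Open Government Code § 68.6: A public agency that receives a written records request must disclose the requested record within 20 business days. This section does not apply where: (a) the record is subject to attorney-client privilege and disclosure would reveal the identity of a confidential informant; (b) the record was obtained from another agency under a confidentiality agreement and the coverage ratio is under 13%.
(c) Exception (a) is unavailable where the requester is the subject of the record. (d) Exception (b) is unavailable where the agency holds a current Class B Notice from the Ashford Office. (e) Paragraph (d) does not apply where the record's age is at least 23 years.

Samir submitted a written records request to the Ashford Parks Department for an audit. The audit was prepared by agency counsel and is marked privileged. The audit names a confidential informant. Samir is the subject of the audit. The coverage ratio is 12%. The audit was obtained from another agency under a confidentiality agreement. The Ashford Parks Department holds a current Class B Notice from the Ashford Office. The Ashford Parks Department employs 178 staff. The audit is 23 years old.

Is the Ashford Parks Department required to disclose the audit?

Exception (a) is satisfied on its face — the audit is privileged; the audit names a confidential informant. However, paragraph (c) must be considered: (c) operates against (a): Samir is the subject of the audit. (a) is therefore removed.
Exception (b) is satisfied on its face — the audit was obtained under a confidentiality agreement; the coverage ratio is 12%, under the 13% limit. Under paragraphs (d)–(e): (d) operates (a current Class B Notice is held), but is set aside by (e): (e) is engaged — the record's age is 23 years, meeting the 23 years threshold. Exception (b) stands.

No — exception (b) applies; the Ashford Parks Department is not required to disclose the audit.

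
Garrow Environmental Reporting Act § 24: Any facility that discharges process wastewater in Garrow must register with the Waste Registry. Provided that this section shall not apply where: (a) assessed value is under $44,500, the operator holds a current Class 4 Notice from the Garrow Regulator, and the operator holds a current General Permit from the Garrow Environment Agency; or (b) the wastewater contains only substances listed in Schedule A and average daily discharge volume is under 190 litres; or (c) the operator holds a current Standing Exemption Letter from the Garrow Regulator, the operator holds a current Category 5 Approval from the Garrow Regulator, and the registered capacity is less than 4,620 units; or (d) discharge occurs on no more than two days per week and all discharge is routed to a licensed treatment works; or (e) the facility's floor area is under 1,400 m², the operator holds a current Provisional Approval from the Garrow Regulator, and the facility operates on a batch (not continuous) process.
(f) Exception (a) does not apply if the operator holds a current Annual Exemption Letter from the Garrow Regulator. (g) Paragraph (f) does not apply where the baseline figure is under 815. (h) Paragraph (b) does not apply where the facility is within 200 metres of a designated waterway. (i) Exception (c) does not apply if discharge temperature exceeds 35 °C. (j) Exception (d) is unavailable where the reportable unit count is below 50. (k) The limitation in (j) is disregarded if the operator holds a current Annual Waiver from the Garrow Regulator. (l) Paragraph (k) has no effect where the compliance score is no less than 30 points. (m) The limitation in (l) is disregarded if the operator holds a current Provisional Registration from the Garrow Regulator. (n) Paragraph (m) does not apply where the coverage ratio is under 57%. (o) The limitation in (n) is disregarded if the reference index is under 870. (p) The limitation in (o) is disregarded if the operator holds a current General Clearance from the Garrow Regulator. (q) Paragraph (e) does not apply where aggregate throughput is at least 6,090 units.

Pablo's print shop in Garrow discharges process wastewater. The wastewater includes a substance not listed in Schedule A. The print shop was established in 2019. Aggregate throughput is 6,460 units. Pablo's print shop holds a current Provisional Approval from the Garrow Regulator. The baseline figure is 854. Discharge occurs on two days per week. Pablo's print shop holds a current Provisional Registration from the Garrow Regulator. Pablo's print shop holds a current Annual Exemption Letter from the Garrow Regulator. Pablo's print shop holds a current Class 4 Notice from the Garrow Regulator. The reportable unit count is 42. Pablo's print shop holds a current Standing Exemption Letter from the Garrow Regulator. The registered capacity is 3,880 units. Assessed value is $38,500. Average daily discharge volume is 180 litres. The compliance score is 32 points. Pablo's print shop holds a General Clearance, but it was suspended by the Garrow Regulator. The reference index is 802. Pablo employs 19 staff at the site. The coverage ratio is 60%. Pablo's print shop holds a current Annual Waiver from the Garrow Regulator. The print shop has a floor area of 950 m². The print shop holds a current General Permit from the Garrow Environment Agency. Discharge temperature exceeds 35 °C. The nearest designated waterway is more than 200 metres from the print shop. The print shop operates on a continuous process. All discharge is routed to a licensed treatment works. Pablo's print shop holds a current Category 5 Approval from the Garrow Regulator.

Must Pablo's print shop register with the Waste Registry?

No — exception (d) applies; Pablo's print shop is not required to register with the Waste Registry.

Exception (a)'s conditions are all satisfied: assessed value is $38,500, under the $44,500 limit; a current Class 4 Notice is held; a current General Permit is held. However, paragraphs (f)–(g) must be considered: (f) operates — a current Annual Exemption Letter is held. (g), which would lift (f), does not operate here — the baseline figure is 854, not under 815. So (a) is unavailable.
Exception (b) fails — the wastewater includes a non-Schedule-A substance.
All of (c)'s requirements are met (a current Standing Exemption Letter is held; a current Category 5 Approval is held; the registered capacity is 3,880 units, less than the 4,620 units limit). But: (i) operates against (c): discharge temperature exceeds 35 °C. (c) is therefore removed.
Exception (d): discharge occurs on no more than two days per week; discharge is routed to a licensed treatment works — every condition holds. Under paragraphs (j)–(p): (j) would limit (d) — the reportable unit count is 42, below the 50 limit — but (k) sets (j) aside: (k) operates against (j): a current Annual Waiver is held. (l) applies (the compliance score is 32 points, meeting the 30 points threshold), but is overridden by (m): (m) operates against (l): a current Provisional Registration is held. (n) is inapplicable (the coverage ratio is 60%, not under 57%), so (m) stands. (d) remains available.
Exception (e) fails — the facility operates on a continuous process.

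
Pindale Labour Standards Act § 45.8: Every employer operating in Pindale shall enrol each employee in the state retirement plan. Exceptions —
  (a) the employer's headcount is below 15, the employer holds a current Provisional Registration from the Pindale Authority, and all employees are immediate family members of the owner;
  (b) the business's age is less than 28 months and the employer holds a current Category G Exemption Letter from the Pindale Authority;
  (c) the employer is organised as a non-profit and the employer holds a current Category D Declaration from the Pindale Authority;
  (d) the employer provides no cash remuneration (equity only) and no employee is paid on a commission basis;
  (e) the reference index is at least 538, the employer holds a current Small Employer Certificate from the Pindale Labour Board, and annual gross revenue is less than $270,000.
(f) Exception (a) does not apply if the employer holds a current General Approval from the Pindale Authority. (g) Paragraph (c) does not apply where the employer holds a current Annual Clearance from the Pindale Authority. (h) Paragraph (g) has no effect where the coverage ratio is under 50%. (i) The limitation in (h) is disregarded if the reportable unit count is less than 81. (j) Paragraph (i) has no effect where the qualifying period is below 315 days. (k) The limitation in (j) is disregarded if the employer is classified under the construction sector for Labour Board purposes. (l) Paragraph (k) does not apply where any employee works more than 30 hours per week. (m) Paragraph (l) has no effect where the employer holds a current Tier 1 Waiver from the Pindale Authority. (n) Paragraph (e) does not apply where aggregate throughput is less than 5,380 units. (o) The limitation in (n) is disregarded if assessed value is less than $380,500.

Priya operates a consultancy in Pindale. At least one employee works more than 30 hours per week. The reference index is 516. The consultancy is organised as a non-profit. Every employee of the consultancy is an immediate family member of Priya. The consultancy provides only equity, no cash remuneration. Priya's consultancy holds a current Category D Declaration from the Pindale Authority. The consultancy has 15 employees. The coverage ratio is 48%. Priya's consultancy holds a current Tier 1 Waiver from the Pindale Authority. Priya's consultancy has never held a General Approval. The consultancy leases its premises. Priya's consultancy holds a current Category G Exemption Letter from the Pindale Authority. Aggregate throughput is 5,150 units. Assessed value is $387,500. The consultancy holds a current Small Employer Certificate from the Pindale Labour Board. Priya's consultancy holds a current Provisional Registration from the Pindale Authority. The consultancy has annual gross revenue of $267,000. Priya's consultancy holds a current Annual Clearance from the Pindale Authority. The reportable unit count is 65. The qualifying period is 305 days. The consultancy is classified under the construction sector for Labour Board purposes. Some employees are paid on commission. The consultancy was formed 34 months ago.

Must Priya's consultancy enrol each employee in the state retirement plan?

Yes — Priya's consultancy must enrol each employee in the state retirement plan.

Exception (a) fails — the employer's headcount is 15, not below 15.
Exception (b) fails — the business's age is 34 months, not less than 28 months.
All of (c)'s requirements are met (the employer is a non-profit; a current Category D Declaration is held). Turning to paragraphs (g)–(m): (g) operates against (c): a current Annual Clearance is held. (h) would limit (g) — the coverage ratio is 48%, under the 50% limit — but (i) sets (h) aside: (i) applies — the reportable unit count is 65, less than the 81 limit. (j) would limit (i) — the qualifying period is 305 days, below the 315 days limit — but (k) sets (j) aside: (k) operates against (j): the consultancy is classified under the construction sector. (l) would limit (k) — at least one employee exceeds 30 hours/week — but (m) sets (l) aside: (m) operates against (l): a current Tier 1 Waiver is held. (c) is therefore removed.
Exception (d) fails — some employees are paid on commission.
Exception (e) does not apply: the reference index is 516, short of 538.
No exception applies. The general rule governs.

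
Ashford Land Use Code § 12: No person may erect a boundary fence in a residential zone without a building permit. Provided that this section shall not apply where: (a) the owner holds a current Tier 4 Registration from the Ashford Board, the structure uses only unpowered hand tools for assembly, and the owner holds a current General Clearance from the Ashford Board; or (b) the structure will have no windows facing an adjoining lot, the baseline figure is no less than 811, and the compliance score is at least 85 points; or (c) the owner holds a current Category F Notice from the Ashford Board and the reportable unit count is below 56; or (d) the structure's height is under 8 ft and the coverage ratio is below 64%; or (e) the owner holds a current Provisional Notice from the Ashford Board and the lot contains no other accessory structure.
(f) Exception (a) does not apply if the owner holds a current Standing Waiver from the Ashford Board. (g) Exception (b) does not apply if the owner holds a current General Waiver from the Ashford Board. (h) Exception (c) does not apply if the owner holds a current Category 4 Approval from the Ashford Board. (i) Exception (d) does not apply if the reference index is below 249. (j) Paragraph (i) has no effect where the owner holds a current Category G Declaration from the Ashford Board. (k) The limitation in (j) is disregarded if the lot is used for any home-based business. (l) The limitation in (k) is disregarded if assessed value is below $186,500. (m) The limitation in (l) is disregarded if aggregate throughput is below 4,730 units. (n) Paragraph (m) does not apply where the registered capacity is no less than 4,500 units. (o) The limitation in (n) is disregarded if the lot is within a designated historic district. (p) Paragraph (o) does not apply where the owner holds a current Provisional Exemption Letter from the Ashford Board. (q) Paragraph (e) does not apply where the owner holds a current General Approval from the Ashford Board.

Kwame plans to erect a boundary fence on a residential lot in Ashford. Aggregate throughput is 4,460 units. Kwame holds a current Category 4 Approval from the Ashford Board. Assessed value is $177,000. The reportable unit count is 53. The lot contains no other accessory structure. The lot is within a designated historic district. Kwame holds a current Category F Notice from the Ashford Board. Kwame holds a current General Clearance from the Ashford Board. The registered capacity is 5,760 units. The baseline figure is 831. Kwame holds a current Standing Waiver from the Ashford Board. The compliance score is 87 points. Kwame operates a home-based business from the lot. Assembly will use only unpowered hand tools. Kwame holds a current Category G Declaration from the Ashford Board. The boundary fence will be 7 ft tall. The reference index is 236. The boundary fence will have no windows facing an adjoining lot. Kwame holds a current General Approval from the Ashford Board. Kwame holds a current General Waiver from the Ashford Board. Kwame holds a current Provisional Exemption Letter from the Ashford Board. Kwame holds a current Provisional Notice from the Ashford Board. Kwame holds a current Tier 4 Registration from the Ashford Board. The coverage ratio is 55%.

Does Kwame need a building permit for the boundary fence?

No — exception (d) applies; Kwame does not need a building permit.

Exception (a)'s conditions are all satisfied: a current Tier 4 Registration is held; assembly uses only hand tools; a current General Clearance is held. But: (f) operates against (a): a current Standing Waiver is held. (a) is therefore removed.
All of (b)'s requirements are met (no windows face an adjoining lot; the baseline figure is 831, meeting the 811 threshold; the compliance score is 87 points, meeting the 85 points threshold). But applying paragraph (g): (g) operates — a current General Waiver is held. (b) is therefore removed.
Exception (c)'s conditions are all satisfied: a current Category F Notice is held; the reportable unit count is 53, below the 56 limit. However, paragraph (h) must be considered: (h) operates against (c): a current Category 4 Approval is held. Exception (c) does not apply.
Exception (d): the structure's height is 7 ft, under the 8 ft limit; the coverage ratio is 55%, below the 64% limit — every condition holds. Considering the limiting provisions: (i) would limit (d) — the reference index is 236, below the 249 limit — but (j) sets (i) aside: (j) operates against (i): a current Category G Declaration is held. (k) would limit (j) — a home-based business operates on the lot — but (l) sets (k) aside: (l) is engaged — assessed value is $177,000, below the $186,500 limit. (m) would limit (l) — aggregate throughput is 4,460 units, below the 4,730 units limit — but (n) sets (m) aside: (n) operates against (m): the registered capacity is 5,760 units, meeting the 4,500 units threshold. (o) would limit (n) — the lot is in a historic district — but (p) sets (o) aside: (p) is engaged — a current Provisional Exemption Letter is held. So (d) applies.
Exception (e): a current Provisional Notice is held; the lot has no other accessory structure — every condition holds. Turning to paragraph (q): (q) operates — a current General Approval is held. (e) is therefore removed.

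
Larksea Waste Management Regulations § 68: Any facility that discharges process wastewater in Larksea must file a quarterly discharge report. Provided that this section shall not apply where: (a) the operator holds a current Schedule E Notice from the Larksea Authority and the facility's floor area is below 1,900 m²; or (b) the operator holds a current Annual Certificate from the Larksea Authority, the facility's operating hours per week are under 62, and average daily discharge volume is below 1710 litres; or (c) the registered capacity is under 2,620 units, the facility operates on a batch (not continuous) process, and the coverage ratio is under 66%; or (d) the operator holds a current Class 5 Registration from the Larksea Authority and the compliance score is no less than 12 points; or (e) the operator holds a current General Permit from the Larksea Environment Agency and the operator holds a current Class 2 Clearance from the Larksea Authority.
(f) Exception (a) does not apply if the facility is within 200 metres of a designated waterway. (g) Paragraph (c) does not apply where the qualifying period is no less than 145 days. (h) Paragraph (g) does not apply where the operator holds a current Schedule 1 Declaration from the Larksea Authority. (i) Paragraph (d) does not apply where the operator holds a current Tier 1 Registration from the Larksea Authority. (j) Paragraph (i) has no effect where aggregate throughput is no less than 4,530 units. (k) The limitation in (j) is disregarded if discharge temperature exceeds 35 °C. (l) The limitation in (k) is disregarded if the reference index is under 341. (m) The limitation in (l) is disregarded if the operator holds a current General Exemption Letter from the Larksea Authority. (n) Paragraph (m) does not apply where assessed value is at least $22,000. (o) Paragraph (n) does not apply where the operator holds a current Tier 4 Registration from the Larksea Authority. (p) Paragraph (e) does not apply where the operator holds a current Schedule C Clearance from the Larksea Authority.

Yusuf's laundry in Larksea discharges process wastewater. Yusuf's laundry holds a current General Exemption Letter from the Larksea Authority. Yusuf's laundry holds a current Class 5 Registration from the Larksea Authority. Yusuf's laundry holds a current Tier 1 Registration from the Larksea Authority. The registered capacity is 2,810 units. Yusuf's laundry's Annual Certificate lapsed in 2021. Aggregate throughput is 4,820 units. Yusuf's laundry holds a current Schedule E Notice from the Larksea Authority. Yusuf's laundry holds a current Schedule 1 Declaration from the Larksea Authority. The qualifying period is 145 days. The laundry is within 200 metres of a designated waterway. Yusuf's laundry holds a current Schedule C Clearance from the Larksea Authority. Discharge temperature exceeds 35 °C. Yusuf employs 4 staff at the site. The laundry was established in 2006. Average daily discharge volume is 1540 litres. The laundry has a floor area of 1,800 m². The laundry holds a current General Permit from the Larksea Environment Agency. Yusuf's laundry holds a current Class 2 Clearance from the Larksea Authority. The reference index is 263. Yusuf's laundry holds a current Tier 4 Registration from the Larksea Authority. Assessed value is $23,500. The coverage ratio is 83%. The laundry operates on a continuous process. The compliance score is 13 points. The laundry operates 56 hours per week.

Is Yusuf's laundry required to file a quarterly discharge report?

Yes — Yusuf's laundry must file a quarterly discharge report.

All of (a)'s requirements are met (a current Schedule E Notice is held; the facility's floor area is 1,800 m², below the 1,900 m² limit). Turning to paragraph (f): (f) operates — the laundry is within 200 m of a designated waterway. Exception (a) does not apply.
Exception (b) does not apply: no current Annual Certificate is held.
Exception (c) fails — the registered capacity is 2,810 units, not under 2,620 units.
Exception (d)'s conditions are all satisfied: a current Class 5 Registration is held; the compliance score is 13 points, meeting the 12 points threshold. But: (i) operates against (d): a current Tier 1 Registration is held. (j) would limit (i) — aggregate throughput is 4,820 units, meeting the 4,530 units threshold — but (k) sets (j) aside: (k) operates against (j): discharge temperature exceeds 35 °C. (l) operates (the reference index is 263, under the 341 limit), but yields to (m): (m) operates against (l): a current General Exemption Letter is held. (n) would limit (m) — assessed value is $23,500, meeting the $22,000 threshold — but (o) sets (n) aside: (o) applies — a current Tier 4 Registration is held. (d) is therefore removed.
Exception (e) is satisfied on its face — a current General Permit is held; a current Class 2 Clearance is held. But applying paragraph (p): (p) operates against (e): a current Schedule C Clearance is held. Exception (e) does not apply.
No exception applies. The general rule governs.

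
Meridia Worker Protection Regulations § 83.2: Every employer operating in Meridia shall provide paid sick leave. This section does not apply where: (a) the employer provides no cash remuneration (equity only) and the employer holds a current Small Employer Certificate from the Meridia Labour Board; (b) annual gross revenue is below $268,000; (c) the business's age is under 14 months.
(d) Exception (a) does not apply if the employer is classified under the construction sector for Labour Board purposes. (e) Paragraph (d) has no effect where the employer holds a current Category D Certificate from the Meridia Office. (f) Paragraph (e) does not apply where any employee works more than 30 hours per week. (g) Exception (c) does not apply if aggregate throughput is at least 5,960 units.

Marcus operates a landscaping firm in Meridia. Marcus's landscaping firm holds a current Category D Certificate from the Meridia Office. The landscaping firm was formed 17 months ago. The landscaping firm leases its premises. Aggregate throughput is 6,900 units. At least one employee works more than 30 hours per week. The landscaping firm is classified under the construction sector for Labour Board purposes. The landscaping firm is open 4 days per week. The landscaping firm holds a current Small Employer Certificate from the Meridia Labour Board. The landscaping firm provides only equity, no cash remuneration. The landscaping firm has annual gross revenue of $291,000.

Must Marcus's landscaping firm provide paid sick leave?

Yes — Marcus's landscaping firm must provide paid sick leave.

Exception (a)'s conditions are all satisfied: remuneration is equity-only; a current Small Employer Certificate is held. However, paragraphs (d)–(f) must be considered: (d) operates against (a): the landscaping firm is classified under the construction sector. (e) is engaged (a current Category D Certificate is held), but yields to (f): (f) operates — at least one employee exceeds 30 hours/week. Exception (a) does not apply.
Exception (b) does not apply: annual gross revenue is $291,000, not below $268,000.
Exception (c) requires that the business's age is under 14 months; but the business's age is 17 months, not under 14 months, so (c) is unavailable.
No exception displaces § 83.2.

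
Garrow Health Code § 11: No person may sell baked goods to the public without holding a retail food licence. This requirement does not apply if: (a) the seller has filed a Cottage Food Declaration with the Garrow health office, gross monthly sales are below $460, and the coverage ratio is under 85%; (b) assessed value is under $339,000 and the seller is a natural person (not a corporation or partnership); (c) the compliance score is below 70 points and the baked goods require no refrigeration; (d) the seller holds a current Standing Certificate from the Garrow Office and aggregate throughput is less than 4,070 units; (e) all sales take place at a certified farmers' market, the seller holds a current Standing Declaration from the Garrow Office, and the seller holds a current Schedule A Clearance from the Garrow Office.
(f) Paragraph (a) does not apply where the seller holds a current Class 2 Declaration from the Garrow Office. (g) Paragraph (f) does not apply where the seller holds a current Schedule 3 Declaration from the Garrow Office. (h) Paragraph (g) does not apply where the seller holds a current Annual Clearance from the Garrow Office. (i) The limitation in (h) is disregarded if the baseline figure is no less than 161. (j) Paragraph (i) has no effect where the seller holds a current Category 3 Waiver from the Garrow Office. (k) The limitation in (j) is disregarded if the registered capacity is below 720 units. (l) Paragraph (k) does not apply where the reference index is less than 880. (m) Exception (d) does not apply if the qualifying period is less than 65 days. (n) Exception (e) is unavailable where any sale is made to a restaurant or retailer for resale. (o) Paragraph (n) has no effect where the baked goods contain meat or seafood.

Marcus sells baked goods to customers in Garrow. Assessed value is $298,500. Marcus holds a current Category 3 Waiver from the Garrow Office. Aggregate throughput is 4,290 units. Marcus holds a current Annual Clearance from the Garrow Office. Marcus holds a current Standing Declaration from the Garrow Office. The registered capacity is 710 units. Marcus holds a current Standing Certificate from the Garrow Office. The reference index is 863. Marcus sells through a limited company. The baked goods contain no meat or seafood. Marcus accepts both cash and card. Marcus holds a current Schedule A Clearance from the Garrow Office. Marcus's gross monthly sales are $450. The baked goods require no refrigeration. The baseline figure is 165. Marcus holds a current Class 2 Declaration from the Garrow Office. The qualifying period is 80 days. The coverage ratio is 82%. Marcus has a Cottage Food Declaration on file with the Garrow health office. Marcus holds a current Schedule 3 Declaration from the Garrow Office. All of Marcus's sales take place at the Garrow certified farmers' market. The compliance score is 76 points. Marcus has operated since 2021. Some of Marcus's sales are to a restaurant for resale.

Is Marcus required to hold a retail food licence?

Exception (a) is satisfied on its face — a Cottage Food Declaration is on file; gross monthly sales are $450, below the $460 limit; the coverage ratio is 82%, under the 85% limit. However, paragraphs (f)–(l) must be considered: (f) applies — a current Class 2 Declaration is held. (g) would limit (f) — a current Schedule 3 Declaration is held — but (h) sets (g) aside: (h) operates against (g): a current Annual Clearance is held. (i) is engaged (the baseline figure is 165, meeting the 161 threshold), but yields to (j): (j) operates against (i): a current Category 3 Waiver is held. (k) is triggered (the registered capacity is 710 units, below the 720 units limit), but is displaced by (l): (l) is triggered — the reference index is 863, less than the 880 limit. (a) is therefore removed.
Exception (b) requires that the seller is a natural person (not a corporation or partnership); but the seller operates through a limited company, so (b) is unavailable.
Exception (c) fails — the compliance score is 76 points, not below 70 points.
Exception (d) does not apply: aggregate throughput is 4,290 units, not less than 4,070 units.
Exception (e)'s conditions are all satisfied: all sales are at a certified farmers' market; a current Standing Declaration is held; a current Schedule A Clearance is held. But: (n) operates against (e): some sales are to a restaurant for resale. (o) is not engaged (the baked goods contain no meat or seafood), so (n) stands. (e) is therefore removed.
No exception applies. The general rule governs.

Yes — Marcus must hold a retail food licence.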